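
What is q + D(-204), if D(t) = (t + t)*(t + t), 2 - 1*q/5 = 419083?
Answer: -1928941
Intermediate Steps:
q = -2095405 (q = 10 - 5*419083 = 10 - 2095415 = -2095405)
D(t) = 4*t**2 (D(t) = (2*t)*(2*t) = 4*t**2)
q + D(-204) = -2095405 + 4*(-204)**2 = -2095405 + 4*41616 = -2095405 + 166464 = -1928941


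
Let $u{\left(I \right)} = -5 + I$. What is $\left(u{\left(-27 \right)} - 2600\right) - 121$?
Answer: $-2753$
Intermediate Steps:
$\left(u{\left(-27 \right)} - 2600\right) - 121 = \left(\left(-5 - 27\right) - 2600\right) - 121 = \left(-32 - 2600\right) - 121 = -2632 - 121 = -2753$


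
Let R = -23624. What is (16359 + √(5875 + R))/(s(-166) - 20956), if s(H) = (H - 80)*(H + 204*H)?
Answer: 861/439496 + I*√17749/8350424 ≈ 0.0019591 + 1.5954e-5*I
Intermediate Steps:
s(H) = 205*H*(-80 + H) (s(H) = (-80 + H)*(205*H) = 205*H*(-80 + H))
(16359 + √(5875 + R))/(s(-166) - 20956) = (16359 + √(5875 - 23624))/(205*(-166)*(-80 - 166) - 20956) = (16359 + √(-17749))/(205*(-166)*(-246) - 20956) = (16359 + I*√17749)/(8371380 - 20956) = (16359 + I*√17749)/8350424 = (16359 + I*√17749)*(1/8350424) = 861/439496 + I*√17749/8350424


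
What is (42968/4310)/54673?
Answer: 21484/117820315 ≈ 0.00018235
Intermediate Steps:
(42968/4310)/54673 = (42968*(1/4310))*(1/54673) = (21484/2155)*(1/54673) = 21484/117820315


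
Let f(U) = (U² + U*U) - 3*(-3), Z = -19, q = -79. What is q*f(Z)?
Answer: -57749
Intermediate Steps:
f(U) = 9 + 2*U² (f(U) = (U² + U²) + 9 = 2*U² + 9 = 9 + 2*U²)
q*f(Z) = -79*(9 + 2*(-19)²) = -79*(9 + 2*361) = -79*(9 + 722) = -79*731 = -57749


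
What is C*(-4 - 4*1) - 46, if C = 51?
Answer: -454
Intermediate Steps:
C*(-4 - 4*1) - 46 = 51*(-4 - 4*1) - 46 = 51*(-4 - 4) - 46 = 51*(-8) - 46 = -408 - 46 = -454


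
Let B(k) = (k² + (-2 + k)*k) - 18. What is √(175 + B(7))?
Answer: √241 ≈ 15.524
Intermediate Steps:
B(k) = -18 + k² + k*(-2 + k) (B(k) = (k² + k*(-2 + k)) - 18 = -18 + k² + k*(-2 + k))
√(175 + B(7)) = √(175 + (-18 - 2*7 + 2*7²)) = √(175 + (-18 - 14 + 2*49)) = √(175 + (-18 - 14 + 98)) = √(175 + 66) = √241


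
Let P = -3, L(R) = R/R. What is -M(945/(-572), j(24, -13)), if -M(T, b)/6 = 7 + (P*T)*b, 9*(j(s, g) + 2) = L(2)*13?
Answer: 7287/286 ≈ 25.479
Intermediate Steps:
L(R) = 1
j(s, g) = -5/9 (j(s, g) = -2 + (1*13)/9 = -2 + (1/9)*13 = -2 + 13/9 = -5/9)
M(T, b) = -42 + 18*T*b (M(T, b) = -6*(7 + (-3*T)*b) = -6*(7 - 3*T*b) = -42 + 18*T*b)
-M(945/(-572), j(24, -13)) = -(-42 + 18*(945/(-572))*(-5/9)) = -(-42 + 18*(945*(-1/572))*(-5/9)) = -(-42 + 18*(-945/572)*(-5/9)) = -(-42 + 4725/286) = -1*(-7287/286) = 7287/286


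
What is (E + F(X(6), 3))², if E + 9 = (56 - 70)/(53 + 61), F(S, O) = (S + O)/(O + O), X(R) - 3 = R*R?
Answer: 14641/3249 ≈ 4.5063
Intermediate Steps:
X(R) = 3 + R² (X(R) = 3 + R*R = 3 + R²)
F(S, O) = (O + S)/(2*O) (F(S, O) = (O + S)/((2*O)) = (O + S)*(1/(2*O)) = (O + S)/(2*O))
E = -520/57 (E = -9 + (56 - 70)/(53 + 61) = -9 - 14/114 = -9 - 14*1/114 = -9 - 7/57 = -520/57 ≈ -9.1228)
(E + F(X(6), 3))² = (-520/57 + (½)*(3 + (3 + 6²))/3)² = (-520/57 + (½)*(⅓)*(3 + (3 + 36)))² = (-520/57 + (½)*(⅓)*(3 + 39))² = (-520/57 + (½)*(⅓)*42)² = (-520/57 + 7)² = (-121/57)² = 14641/3249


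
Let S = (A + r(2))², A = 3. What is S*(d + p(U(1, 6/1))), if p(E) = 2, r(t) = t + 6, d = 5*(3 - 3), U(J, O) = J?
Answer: 242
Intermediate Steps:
d = 0 (d = 5*0 = 0)
r(t) = 6 + t
S = 121 (S = (3 + (6 + 2))² = (3 + 8)² = 11² = 121)
S*(d + p(U(1, 6/1))) = 121*(0 + 2) = 121*2 = 242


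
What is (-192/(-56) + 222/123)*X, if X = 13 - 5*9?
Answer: -48064/287 ≈ -167.47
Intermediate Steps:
X = -32 (X = 13 - 45 = -32)
(-192/(-56) + 222/123)*X = (-192/(-56) + 222/123)*(-32) = (-192*(-1/56) + 222*(1/123))*(-32) = (24/7 + 74/41)*(-32) = (1502/287)*(-32) = -48064/287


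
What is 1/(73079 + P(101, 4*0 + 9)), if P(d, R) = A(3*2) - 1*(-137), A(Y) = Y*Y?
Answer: 1/73252 ≈ 1.3652e-5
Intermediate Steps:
A(Y) = Y²
P(d, R) = 173 (P(d, R) = (3*2)² - 1*(-137) = 6² + 137 = 36 + 137 = 173)
1/(73079 + P(101, 4*0 + 9)) = 1/(73079 + 173) = 1/73252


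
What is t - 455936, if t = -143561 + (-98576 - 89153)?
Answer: -787226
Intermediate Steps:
t = -331290 (t = -143561 - 187729 = -331290)
t - 455936 = -331290 - 455936 = -787226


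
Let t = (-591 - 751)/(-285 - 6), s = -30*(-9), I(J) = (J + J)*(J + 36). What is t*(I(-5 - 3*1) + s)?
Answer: -238876/291 ≈ -820.88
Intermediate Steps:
I(J) = 2*J*(36 + J) (I(J) = (2*J)*(36 + J) = 2*J*(36 + J))
s = 270
t = 1342/291 (t = -1342/(-291) = -1342*(-1/291) = 1342/291 ≈ 4.6117)
t*(I(-5 - 3*1) + s) = 1342*(2*(-5 - 3*1)*(36 + (-5 - 3*1)) + 270)/291 = 1342*(2*(-5 - 3)*(36 + (-5 - 3)) + 270)/291 = 1342*(2*(-8)*(36 - 8) + 270)/291 = 1342*(2*(-8)*28 + 270)/291 = 1342*(-448 + 270)/291 = (1342/291)*(-178) = -238876/291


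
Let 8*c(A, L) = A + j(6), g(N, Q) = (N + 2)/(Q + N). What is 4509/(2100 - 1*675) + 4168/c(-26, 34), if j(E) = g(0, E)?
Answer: -47399469/36575 ≈ -1296.0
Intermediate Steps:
g(N, Q) = (2 + N)/(N + Q)
j(E) = 2/E (j(E) = (2 + 0)/(0 + E) = 2/E)
c(A, L) = 1/24 + A/8 (c(A, L) = (A + 2/6)/8 = (A + 2*(1/6))/8 = (A + 1/3)/8 = (1/3 + A)/8 = 1/24 + A/8)
4509/(2100 - 1*675) + 4168/c(-26, 34) = 4509/(2100 - 1*675) + 4168/(1/24 + (1/8)*(-26)) = 4509/(2100 - 675) + 4168/(1/24 - 13/4) = 4509/1425 + 4168/(-77/24) = 4509*(1/1425) + 4168*(-24/77) = 1503/475 - 100032/77 = -47399469/36575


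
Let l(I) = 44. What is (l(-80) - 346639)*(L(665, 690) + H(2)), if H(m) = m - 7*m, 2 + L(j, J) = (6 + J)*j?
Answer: -160413177470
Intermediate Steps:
L(j, J) = -2 + j*(6 + J) (L(j, J) = -2 + (6 + J)*j = -2 + j*(6 + J))
H(m) = -6*m
(l(-80) - 346639)*(L(665, 690) + H(2)) = (44 - 346639)*((-2 + 6*665 + 690*665) - 6*2) = -346595*((-2 + 3990 + 458850) - 12) = -346595*(462838 - 12) = -346595*462826 = -160413177470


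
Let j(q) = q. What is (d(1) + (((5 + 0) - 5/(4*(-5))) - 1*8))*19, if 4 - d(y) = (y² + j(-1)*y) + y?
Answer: 19/4 ≈ 4.7500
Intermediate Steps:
d(y) = 4 - y² (d(y) = 4 - ((y² - y) + y) = 4 - y²)
(d(1) + (((5 + 0) - 5/(4*(-5))) - 1*8))*19 = ((4 - 1*1²) + (((5 + 0) - 5/(4*(-5))) - 1*8))*19 = ((4 - 1*1) + ((5 - 5/(-20)) - 8))*19 = ((4 - 1) + ((5 - 5*(-1/20)) - 8))*19 = (3 + ((5 + ¼) - 8))*19 = (3 + (21/4 - 8))*19 = (3 - 11/4)*19 = (¼)*19 = 19/4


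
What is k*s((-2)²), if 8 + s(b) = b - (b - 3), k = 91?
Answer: -455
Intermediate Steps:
s(b) = -5 (s(b) = -8 + (b - (b - 3)) = -8 + (b - (-3 + b)) = -8 + (b + (3 - b)) = -8 + 3 = -5)
k*s((-2)²) = 91*(-5) = -455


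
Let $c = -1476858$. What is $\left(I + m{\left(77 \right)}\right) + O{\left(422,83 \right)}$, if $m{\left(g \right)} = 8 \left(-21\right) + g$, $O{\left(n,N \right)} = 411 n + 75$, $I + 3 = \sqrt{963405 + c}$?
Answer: $173423 + i \sqrt{513453} \approx 1.7342 \cdot 10^{5} + 716.56 i$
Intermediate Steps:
$I = -3 + i \sqrt{513453}$ ($I = -3 + \sqrt{963405 - 1476858} = -3 + \sqrt{-513453} = -3 + i \sqrt{513453} \approx -3.0 + 716.56 i$)
$O{\left(n,N \right)} = 75 + 411 n$
$m{\left(g \right)} = -168 + g$
$\left(I + m{\left(77 \right)}\right) + O{\left(422,83 \right)} = \left(\left(-3 + i \sqrt{513453}\right) + \left(-168 + 77\right)\right) + \left(75 + 411 \cdot 422\right) = \left(\left(-3 + i \sqrt{513453}\right) - 91\right) + \left(75 + 173442\right) = \left(-94 + i \sqrt{513453}\right) + 173517 = 173423 + i \sqrt{513453}$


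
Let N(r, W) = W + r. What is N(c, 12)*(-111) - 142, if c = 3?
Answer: -1807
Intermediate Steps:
N(c, 12)*(-111) - 142 = (12 + 3)*(-111) - 142 = 15*(-111) - 142 = -1665 - 142 = -1807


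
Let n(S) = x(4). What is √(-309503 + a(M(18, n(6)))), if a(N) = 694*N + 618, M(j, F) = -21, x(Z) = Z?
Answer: I*√323459 ≈ 568.73*I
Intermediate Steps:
n(S) = 4
a(N) = 618 + 694*N
√(-309503 + a(M(18, n(6)))) = √(-309503 + (618 + 694*(-21))) = √(-309503 + (618 - 14574)) = √(-309503 - 13956) = √(-323459) = I*√323459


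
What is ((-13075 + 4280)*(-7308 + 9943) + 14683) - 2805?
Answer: -23162947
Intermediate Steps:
((-13075 + 4280)*(-7308 + 9943) + 14683) - 2805 = (-8795*2635 + 14683) - 2805 = (-23174825 + 14683) - 2805 = -23160142 - 2805 = -23162947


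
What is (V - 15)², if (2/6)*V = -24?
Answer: 7569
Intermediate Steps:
V = -72 (V = 3*(-24) = -72)
(V - 15)² = (-72 - 15)² = (-87)² = 7569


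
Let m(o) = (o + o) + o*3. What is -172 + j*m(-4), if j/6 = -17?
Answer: 1868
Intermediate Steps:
j = -102 (j = 6*(-17) = -102)
m(o) = 5*o (m(o) = 2*o + 3*o = 5*o)
-172 + j*m(-4) = -172 - 510*(-4) = -172 - 102*(-20) = -172 + 2040 = 1868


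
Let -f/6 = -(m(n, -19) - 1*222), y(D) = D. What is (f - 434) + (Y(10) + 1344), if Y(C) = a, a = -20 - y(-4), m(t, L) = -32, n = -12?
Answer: -630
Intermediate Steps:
a = -16 (a = -20 - 1*(-4) = -20 + 4 = -16)
f = -1524 (f = -(-6)*(-32 - 1*222) = -(-6)*(-32 - 222) = -(-6)*(-254) = -6*254 = -1524)
Y(C) = -16
(f - 434) + (Y(10) + 1344) = (-1524 - 434) + (-16 + 1344) = -1958 + 1328 = -630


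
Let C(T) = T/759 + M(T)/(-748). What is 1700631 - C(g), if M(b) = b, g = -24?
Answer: 7314413929/4301 ≈ 1.7006e+6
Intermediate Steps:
C(T) = -T/51612 (C(T) = T/759 + T/(-748) = T*(1/759) + T*(-1/748) = T/759 - T/748 = -T/51612)
1700631 - C(g) = 1700631 - (-1)*(-24)/51612 = 1700631 - 1*2/4301 = 1700631 - 2/4301 = 7314413929/4301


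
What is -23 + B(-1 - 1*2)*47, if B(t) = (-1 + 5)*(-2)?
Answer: -399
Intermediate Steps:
B(t) = -8 (B(t) = 4*(-2) = -8)
-23 + B(-1 - 1*2)*47 = -23 - 8*47 = -23 - 376 = -399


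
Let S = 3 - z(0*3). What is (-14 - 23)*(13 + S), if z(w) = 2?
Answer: -518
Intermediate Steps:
S = 1 (S = 3 - 1*2 = 3 - 2 = 1)
(-14 - 23)*(13 + S) = (-14 - 23)*(13 + 1) = -37*14 = -518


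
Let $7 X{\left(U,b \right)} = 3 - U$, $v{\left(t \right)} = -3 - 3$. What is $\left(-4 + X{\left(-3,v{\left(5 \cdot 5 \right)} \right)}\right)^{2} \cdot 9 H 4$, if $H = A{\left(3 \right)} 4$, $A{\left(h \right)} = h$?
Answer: $\frac{209088}{49} \approx 4267.1$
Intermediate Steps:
$v{\left(t \right)} = -6$
$H = 12$ ($H = 3 \cdot 4 = 12$)
$X{\left(U,b \right)} = \frac{3}{7} - \frac{U}{7}$ ($X{\left(U,b \right)} = \frac{3 - U}{7} = \frac{3}{7} - \frac{U}{7}$)
$\left(-4 + X{\left(-3,v{\left(5 \cdot 5 \right)} \right)}\right)^{2} \cdot 9 H 4 = \left(-4 + \left(\frac{3}{7} - - \frac{3}{7}\right)\right)^{2} \cdot 9 \cdot 12 \cdot 4 = \left(-4 + \left(\frac{3}{7} + \frac{3}{7}\right)\right)^{2} \cdot 9 \cdot 48 = \left(-4 + \frac{6}{7}\right)^{2} \cdot 9 \cdot 48 = \left(- \frac{22}{7}\right)^{2} \cdot 9 \cdot 48 = \frac{484}{49} \cdot 9 \cdot 48 = \frac{4356}{49} \cdot 48 = \frac{209088}{49}$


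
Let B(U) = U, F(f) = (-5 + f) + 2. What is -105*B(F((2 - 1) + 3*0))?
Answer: 210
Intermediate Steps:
F(f) = -3 + f
-105*B(F((2 - 1) + 3*0)) = -105*(-3 + ((2 - 1) + 3*0)) = -105*(-3 + (1 + 0)) = -105*(-3 + 1) = -105*(-2) = 210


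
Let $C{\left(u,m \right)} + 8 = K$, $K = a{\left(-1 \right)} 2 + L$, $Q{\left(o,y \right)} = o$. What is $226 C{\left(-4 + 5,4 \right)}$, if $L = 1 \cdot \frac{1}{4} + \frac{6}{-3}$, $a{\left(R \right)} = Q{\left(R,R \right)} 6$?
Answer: $- \frac{9831}{2} \approx -4915.5$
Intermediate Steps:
$a{\left(R \right)} = 6 R$ ($a{\left(R \right)} = R 6 = 6 R$)
$L = - \frac{7}{4}$ ($L = 1 \cdot \frac{1}{4} + 6 \left(- \frac{1}{3}\right) = \frac{1}{4} - 2 = - \frac{7}{4} \approx -1.75$)
$K = - \frac{55}{4}$ ($K = 6 \left(-1\right) 2 - \frac{7}{4} = \left(-6\right) 2 - \frac{7}{4} = -12 - \frac{7}{4} = - \frac{55}{4} \approx -13.75$)
$C{\left(u,m \right)} = - \frac{87}{4}$ ($C{\left(u,m \right)} = -8 - \frac{55}{4} = - \frac{87}{4}$)
$226 C{\left(-4 + 5,4 \right)} = 226 \left(- \frac{87}{4}\right) = - \frac{9831}{2}$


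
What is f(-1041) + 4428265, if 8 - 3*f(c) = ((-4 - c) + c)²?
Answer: 13284787/3 ≈ 4.4283e+6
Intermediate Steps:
f(c) = -8/3 (f(c) = 8/3 - ((-4 - c) + c)²/3 = 8/3 - ⅓*(-4)² = 8/3 - ⅓*16 = 8/3 - 16/3 = -8/3)
f(-1041) + 4428265 = -8/3 + 4428265 = 13284787/3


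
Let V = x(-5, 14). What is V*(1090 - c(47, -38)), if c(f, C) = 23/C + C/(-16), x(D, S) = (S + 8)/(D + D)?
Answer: -1819521/760 ≈ -2394.1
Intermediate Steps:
x(D, S) = (8 + S)/(2*D) (x(D, S) = (8 + S)/((2*D)) = (8 + S)*(1/(2*D)) = (8 + S)/(2*D))
c(f, C) = 23/C - C/16 (c(f, C) = 23/C + C*(-1/16) = 23/C - C/16)
V = -11/5 (V = (½)*(8 + 14)/(-5) = (½)*(-⅕)*22 = -11/5 ≈ -2.2000)
V*(1090 - c(47, -38)) = -11*(1090 - (23/(-38) - 1/16*(-38)))/5 = -11*(1090 - (23*(-1/38) + 19/8))/5 = -11*(1090 - (-23/38 + 19/8))/5 = -11*(1090 - 1*269/152)/5 = -11*(1090 - 269/152)/5 = -11/5*165411/152 = -1819521/760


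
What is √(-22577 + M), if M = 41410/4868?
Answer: I*√133703789442/2434 ≈ 150.23*I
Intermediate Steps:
M = 20705/2434 (M = 41410*(1/4868) = 20705/2434 ≈ 8.5066)
√(-22577 + M) = √(-22577 + 20705/2434) = √(-54931713/2434) = I*√133703789442/2434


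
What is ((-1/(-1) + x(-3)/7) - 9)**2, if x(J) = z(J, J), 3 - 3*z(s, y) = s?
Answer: 2916/49 ≈ 59.510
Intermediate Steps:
z(s, y) = 1 - s/3
x(J) = 1 - J/3
((-1/(-1) + x(-3)/7) - 9)**2 = ((-1/(-1) + (1 - 1/3*(-3))/7) - 9)**2 = ((-1*(-1) + (1 + 1)*(1/7)) - 9)**2 = ((1 + 2*(1/7)) - 9)**2 = ((1 + 2/7) - 9)**2 = (9/7 - 9)**2 = (-54/7)**2 = 2916/49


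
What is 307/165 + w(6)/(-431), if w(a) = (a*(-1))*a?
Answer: 138257/71115 ≈ 1.9441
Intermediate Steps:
w(a) = -a² (w(a) = (-a)*a = -a²)
307/165 + w(6)/(-431) = 307/165 - 1*6²/(-431) = 307*(1/165) - 1*36*(-1/431) = 307/165 - 36*(-1/431) = 307/165 + 36/431 = 138257/71115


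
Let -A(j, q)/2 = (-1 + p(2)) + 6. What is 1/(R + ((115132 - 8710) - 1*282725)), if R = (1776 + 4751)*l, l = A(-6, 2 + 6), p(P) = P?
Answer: -1/267681 ≈ -3.7358e-6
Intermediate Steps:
A(j, q) = -14 (A(j, q) = -2*((-1 + 2) + 6) = -2*(1 + 6) = -2*7 = -14)
l = -14
R = -91378 (R = (1776 + 4751)*(-14) = 6527*(-14) = -91378)
1/(R + ((115132 - 8710) - 1*282725)) = 1/(-91378 + ((115132 - 8710) - 1*282725)) = 1/(-91378 + (106422 - 282725)) = 1/(-91378 - 176303) = 1/(-267681) = -1/267681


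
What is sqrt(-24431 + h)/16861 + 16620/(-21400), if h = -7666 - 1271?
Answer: -831/1070 + 2*I*sqrt(8342)/16861 ≈ -0.77664 + 0.010834*I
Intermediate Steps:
h = -8937
sqrt(-24431 + h)/16861 + 16620/(-21400) = sqrt(-24431 - 8937)/16861 + 16620/(-21400) = sqrt(-33368)*(1/16861) + 16620*(-1/21400) = (2*I*sqrt(8342))*(1/16861) - 831/1070 = 2*I*sqrt(8342)/16861 - 831/1070 = -831/1070 + 2*I*sqrt(8342)/16861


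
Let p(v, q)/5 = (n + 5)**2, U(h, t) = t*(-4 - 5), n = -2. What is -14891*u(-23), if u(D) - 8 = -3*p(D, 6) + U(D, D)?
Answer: -1191280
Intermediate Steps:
U(h, t) = -9*t (U(h, t) = t*(-9) = -9*t)
p(v, q) = 45 (p(v, q) = 5*(-2 + 5)**2 = 5*3**2 = 5*9 = 45)
u(D) = -127 - 9*D (u(D) = 8 + (-3*45 - 9*D) = 8 + (-135 - 9*D) = -127 - 9*D)
-14891*u(-23) = -14891*(-127 - 9*(-23)) = -14891*(-127 + 207) = -14891*80 = -1191280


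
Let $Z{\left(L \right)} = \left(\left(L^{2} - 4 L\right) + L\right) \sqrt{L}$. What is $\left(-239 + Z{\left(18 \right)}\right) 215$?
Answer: $-51385 + 174150 \sqrt{2} \approx 1.949 \cdot 10^{5}$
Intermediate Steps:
$Z{\left(L \right)} = \sqrt{L} \left(L^{2} - 3 L\right)$ ($Z{\left(L \right)} = \left(L^{2} - 3 L\right) \sqrt{L} = \sqrt{L} \left(L^{2} - 3 L\right)$)
$\left(-239 + Z{\left(18 \right)}\right) 215 = \left(-239 + 18^{\frac{3}{2}} \left(-3 + 18\right)\right) 215 = \left(-239 + 54 \sqrt{2} \cdot 15\right) 215 = \left(-239 + 810 \sqrt{2}\right) 215 = -51385 + 174150 \sqrt{2}$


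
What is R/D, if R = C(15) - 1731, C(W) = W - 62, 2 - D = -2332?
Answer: -889/1167 ≈ -0.76178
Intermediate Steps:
D = 2334 (D = 2 - 1*(-2332) = 2 + 2332 = 2334)
C(W) = -62 + W
R = -1778 (R = (-62 + 15) - 1731 = -47 - 1731 = -1778)
R/D = -1778/2334 = -1778*1/2334 = -889/1167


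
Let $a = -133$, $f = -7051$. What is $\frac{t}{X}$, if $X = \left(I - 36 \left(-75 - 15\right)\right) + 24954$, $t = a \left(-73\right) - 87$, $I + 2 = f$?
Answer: $\frac{9622}{21141} \approx 0.45513$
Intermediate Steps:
$I = -7053$ ($I = -2 - 7051 = -7053$)
$t = 9622$ ($t = \left(-133\right) \left(-73\right) - 87 = 9709 - 87 = 9622$)
$X = 21141$ ($X = \left(-7053 - 36 \left(-75 - 15\right)\right) + 24954 = \left(-7053 - -3240\right) + 24954 = \left(-7053 + 3240\right) + 24954 = -3813 + 24954 = 21141$)
$\frac{t}{X} = \frac{9622}{21141}$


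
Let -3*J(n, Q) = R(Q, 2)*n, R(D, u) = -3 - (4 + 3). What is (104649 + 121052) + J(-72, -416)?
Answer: 225461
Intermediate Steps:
R(D, u) = -10 (R(D, u) = -3 - 1*7 = -3 - 7 = -10)
J(n, Q) = 10*n/3 (J(n, Q) = -(-10)*n/3 = 10*n/3)
(104649 + 121052) + J(-72, -416) = (104649 + 121052) + (10/3)*(-72) = 225701 - 240 = 225461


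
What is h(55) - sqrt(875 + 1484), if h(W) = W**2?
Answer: 3025 - sqrt(2359) ≈ 2976.4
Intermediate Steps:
h(55) - sqrt(875 + 1484) = 55**2 - sqrt(875 + 1484) = 3025 - sqrt(2359)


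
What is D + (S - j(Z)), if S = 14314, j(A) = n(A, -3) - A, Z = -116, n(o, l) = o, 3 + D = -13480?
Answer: 831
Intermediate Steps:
D = -13483 (D = -3 - 13480 = -13483)
j(A) = 0 (j(A) = A - A = 0)
D + (S - j(Z)) = -13483 + (14314 - 1*0) = -13483 + (14314 + 0) = -13483 + 14314 = 831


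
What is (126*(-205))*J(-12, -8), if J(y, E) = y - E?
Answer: 103320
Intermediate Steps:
(126*(-205))*J(-12, -8) = (126*(-205))*(-12 - 1*(-8)) = -25830*(-12 + 8) = -25830*(-4) = 103320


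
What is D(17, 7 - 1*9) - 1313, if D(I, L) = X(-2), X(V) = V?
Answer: -1315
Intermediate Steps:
D(I, L) = -2
D(17, 7 - 1*9) - 1313 = -2 - 1313 = -1315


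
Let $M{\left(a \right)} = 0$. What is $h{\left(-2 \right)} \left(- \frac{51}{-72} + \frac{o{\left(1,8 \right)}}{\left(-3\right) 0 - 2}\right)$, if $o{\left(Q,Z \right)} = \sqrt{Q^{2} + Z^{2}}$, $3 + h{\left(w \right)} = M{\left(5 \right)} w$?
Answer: $- \frac{17}{8} + \frac{3 \sqrt{65}}{2} \approx 9.9684$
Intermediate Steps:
$h{\left(w \right)} = -3$ ($h{\left(w \right)} = -3 + 0 w = -3 + 0 = -3$)
$h{\left(-2 \right)} \left(- \frac{51}{-72} + \frac{o{\left(1,8 \right)}}{\left(-3\right) 0 - 2}\right) = - 3 \left(- \frac{51}{-72} + \frac{\sqrt{1^{2} + 8^{2}}}{\left(-3\right) 0 - 2}\right) = - 3 \left(\left(-51\right) \left(- \frac{1}{72}\right) + \frac{\sqrt{1 + 64}}{0 - 2}\right) = - 3 \left(\frac{17}{24} + \frac{\sqrt{65}}{-2}\right) = - 3 \left(\frac{17}{24} + \sqrt{65} \left(- \frac{1}{2}\right)\right) = - 3 \left(\frac{17}{24} - \frac{\sqrt{65}}{2}\right) = - \frac{17}{8} + \frac{3 \sqrt{65}}{2}$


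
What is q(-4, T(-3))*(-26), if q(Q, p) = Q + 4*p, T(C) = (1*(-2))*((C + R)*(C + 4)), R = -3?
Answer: -1144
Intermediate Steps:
T(C) = -2*(-3 + C)*(4 + C) (T(C) = (1*(-2))*((C - 3)*(C + 4)) = -2*(-3 + C)*(4 + C))
q(-4, T(-3))*(-26) = (-4 + 4*(24 - 2*(-3) - 2*(-3)**2))*(-26) = (-4 + 4*(24 + 6 - 2*9))*(-26) = (-4 + 4*(24 + 6 - 18))*(-26) = (-4 + 4*12)*(-26) = (-4 + 48)*(-26) = 44*(-26) = -1144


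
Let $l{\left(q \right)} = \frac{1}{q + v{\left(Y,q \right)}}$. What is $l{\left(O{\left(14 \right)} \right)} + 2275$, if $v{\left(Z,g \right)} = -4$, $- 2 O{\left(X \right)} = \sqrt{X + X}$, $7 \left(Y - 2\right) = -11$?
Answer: $\frac{20471}{9} + \frac{\sqrt{7}}{9} \approx 2274.9$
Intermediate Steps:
$Y = \frac{3}{7}$ ($Y = 2 + \frac{1}{7} \left(-11\right) = 2 - \frac{11}{7} = \frac{3}{7} \approx 0.42857$)
$O{\left(X \right)} = - \frac{\sqrt{2} \sqrt{X}}{2}$ ($O{\left(X \right)} = - \frac{\sqrt{X + X}}{2} = - \frac{\sqrt{2 X}}{2} = - \frac{\sqrt{2} \sqrt{X}}{2}$)
$l{\left(q \right)} = \frac{1}{-4 + q}$ ($l{\left(q \right)} = \frac{1}{q - 4} = \frac{1}{-4 + q}$)
$l{\left(O{\left(14 \right)} \right)} + 2275 = \frac{1}{-4 - \frac{\sqrt{2} \sqrt{14}}{2}} + 2275 = \frac{1}{-4 - \sqrt{7}} + 2275 = 2275 + \frac{1}{-4 - \sqrt{7}}$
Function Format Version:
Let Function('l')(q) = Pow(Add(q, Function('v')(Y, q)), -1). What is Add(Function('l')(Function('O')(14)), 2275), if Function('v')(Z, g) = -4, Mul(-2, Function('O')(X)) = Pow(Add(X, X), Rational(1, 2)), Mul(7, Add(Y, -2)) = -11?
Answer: Add(Rational(20471, 9), Mul(Rational(1, 9), Pow(7, Rational(1, 2)))) ≈ 2274.9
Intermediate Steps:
Y = Rational(3, 7) (Y = Add(2, Mul(Rational(1, 7), -11)) = Add(2, Rational(-11, 7)) = Rational(3, 7) ≈ 0.42857)
Function('O')(X) = Mul(Rational(-1, 2), Pow(2, Rational(1, 2)), Pow(X, Rational(1, 2))) (Function('O')(X) = Mul(Rational(-1, 2), Pow(Add(X, X), Rational(1, 2))) = Mul(Rational(-1, 2), Pow(Mul(2, X), Rational(1, 2))) = Mul(Rational(-1, 2), Mul(Pow(2, Rational(1, 2)), Pow(X, Rational(1, 2)))) = Mul(Rational(-1, 2), Pow(2, Rational(1, 2)), Pow(X, Rational(1, 2))))
Function('l')(q) = Pow(Add(-4, q), -1) (Function('l')(q) = Pow(Add(q, -4), -1) = Pow(Add(-4, q), -1))
Add(Function('l')(Function('O')(14)), 2275) = Add(Pow(Add(-4, Mul(Rational(-1, 2), Pow(2, Rational(1, 2)), Pow(14, Rational(1, 2)))), -1), 2275) = Add(Pow(Add(-4, Mul(-1, Pow(7, Rational(1, 2)))), -1), 2275) = Add(2275, Pow(Add(-4, Mul(-1, Pow(7, Rational(1, 2)))), -1))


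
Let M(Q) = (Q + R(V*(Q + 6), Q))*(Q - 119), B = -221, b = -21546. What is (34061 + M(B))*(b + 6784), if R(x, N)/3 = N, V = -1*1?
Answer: -4939675202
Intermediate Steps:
V = -1
R(x, N) = 3*N
M(Q) = 4*Q*(-119 + Q) (M(Q) = (Q + 3*Q)*(Q - 119) = (4*Q)*(-119 + Q) = 4*Q*(-119 + Q))
(34061 + M(B))*(b + 6784) = (34061 + 4*(-221)*(-119 - 221))*(-21546 + 6784) = (34061 + 4*(-221)*(-340))*(-14762) = (34061 + 300560)*(-14762) = 334621*(-14762) = -4939675202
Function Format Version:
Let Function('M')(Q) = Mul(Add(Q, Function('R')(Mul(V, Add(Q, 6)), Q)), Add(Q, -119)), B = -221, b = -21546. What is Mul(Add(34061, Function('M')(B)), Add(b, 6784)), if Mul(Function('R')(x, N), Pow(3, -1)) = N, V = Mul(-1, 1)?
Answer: -4939675202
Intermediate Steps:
V = -1
Function('R')(x, N) = Mul(3, N)
Function('M')(Q) = Mul(4, Q, Add(-119, Q)) (Function('M')(Q) = Mul(Add(Q, Mul(3, Q)), Add(Q, -119)) = Mul(Mul(4, Q), Add(-119, Q)) = Mul(4, Q, Add(-119, Q)))
Mul(Add(34061, Function('M')(B)), Add(b, 6784)) = Mul(Add(34061, Mul(4, -221, Add(-119, -221))), Add(-21546, 6784)) = Mul(Add(34061, Mul(4, -221, -340)), -14762) = Mul(Add(34061, 300560), -14762) = Mul(334621, -14762) = -4939675202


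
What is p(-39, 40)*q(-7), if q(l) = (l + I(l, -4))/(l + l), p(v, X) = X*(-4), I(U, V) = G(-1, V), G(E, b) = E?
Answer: -640/7 ≈ -91.429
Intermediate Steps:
I(U, V) = -1
p(v, X) = -4*X
q(l) = (-1 + l)/(2*l) (q(l) = (l - 1)/(l + l) = (-1 + l)/((2*l)) = (-1 + l)*(1/(2*l)) = (-1 + l)/(2*l))
p(-39, 40)*q(-7) = (-4*40)*((½)*(-1 - 7)/(-7)) = -80*(-1)*(-8)/7 = -160*4/7 = -640/7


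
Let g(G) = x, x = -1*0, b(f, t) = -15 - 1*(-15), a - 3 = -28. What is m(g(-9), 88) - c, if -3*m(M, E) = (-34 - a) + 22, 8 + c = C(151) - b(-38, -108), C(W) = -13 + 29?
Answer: -37/3 ≈ -12.333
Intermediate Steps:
a = -25 (a = 3 - 28 = -25)
b(f, t) = 0 (b(f, t) = -15 + 15 = 0)
C(W) = 16
x = 0
g(G) = 0
c = 8 (c = -8 + (16 - 1*0) = -8 + (16 + 0) = -8 + 16 = 8)
m(M, E) = -13/3 (m(M, E) = -((-34 - 1*(-25)) + 22)/3 = -((-34 + 25) + 22)/3 = -(-9 + 22)/3 = -1/3*13 = -13/3)
m(g(-9), 88) - c = -13/3 - 1*8 = -13/3 - 8 = -37/3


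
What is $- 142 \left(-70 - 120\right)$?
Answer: $26980$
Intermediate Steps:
$- 142 \left(-70 - 120\right) = \left(-142\right) \left(-190\right) = 26980$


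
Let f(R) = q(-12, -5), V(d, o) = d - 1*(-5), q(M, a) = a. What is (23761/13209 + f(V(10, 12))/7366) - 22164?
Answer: -2156326699535/97297494 ≈ -22162.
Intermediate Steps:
V(d, o) = 5 + d (V(d, o) = d + 5 = 5 + d)
f(R) = -5
(23761/13209 + f(V(10, 12))/7366) - 22164 = (23761/13209 - 5/7366) - 22164 = 174957481/97297494 - 22164 = -2156326699535/97297494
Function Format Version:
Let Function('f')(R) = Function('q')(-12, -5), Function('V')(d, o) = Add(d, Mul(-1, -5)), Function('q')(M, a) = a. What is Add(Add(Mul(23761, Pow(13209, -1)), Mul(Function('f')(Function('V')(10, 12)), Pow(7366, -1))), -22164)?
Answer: Rational(-2156326699535, 97297494) ≈ -22162.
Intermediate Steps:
Function('V')(d, o) = Add(5, d) (Function('V')(d, o) = Add(d, 5) = Add(5, d))
Function('f')(R) = -5
Add(Add(Mul(23761, Pow(13209, -1)), Mul(Function('f')(Function('V')(10, 12)), Pow(7366, -1))), -22164) = Add(Add(Mul(23761, Pow(13209, -1)), Mul(-5, Pow(7366, -1))), -22164) = Add(Add(Mul(23761, Rational(1, 13209)), Mul(-5, Rational(1, 7366))), -22164) = Add(Add(Rational(23761, 13209), Rational(-5, 7366)), -22164) = Add(Rational(174957481, 97297494), -22164) = Rational(-2156326699535, 97297494)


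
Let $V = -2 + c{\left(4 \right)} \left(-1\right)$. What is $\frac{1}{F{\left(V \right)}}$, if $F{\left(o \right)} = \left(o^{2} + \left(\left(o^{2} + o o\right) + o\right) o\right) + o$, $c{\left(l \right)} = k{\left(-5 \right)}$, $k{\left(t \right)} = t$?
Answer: $\frac{1}{75} \approx 0.013333$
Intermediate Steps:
$c{\left(l \right)} = -5$
$V = 3$ ($V = -2 - -5 = -2 + 5 = 3$)
$F{\left(o \right)} = o + o^{2} + o \left(o + 2 o^{2}\right)$ ($F{\left(o \right)} = \left(o^{2} + \left(\left(o^{2} + o^{2}\right) + o\right) o\right) + o = \left(o^{2} + \left(2 o^{2} + o\right) o\right) + o = \left(o^{2} + \left(o + 2 o^{2}\right) o\right) + o = \left(o^{2} + o \left(o + 2 o^{2}\right)\right) + o = o + o^{2} + o \left(o + 2 o^{2}\right)$)
$\frac{1}{F{\left(V \right)}} = \frac{1}{3 \left(1 + 2 \cdot 3 + 2 \cdot 3^{2}\right)} = \frac{1}{3 \left(1 + 6 + 2 \cdot 9\right)} = \frac{1}{3 \left(1 + 6 + 18\right)} = \frac{1}{3 \cdot 25} = \frac{1}{75}$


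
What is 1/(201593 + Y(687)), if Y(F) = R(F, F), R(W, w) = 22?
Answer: 1/201615 ≈ 4.9599e-6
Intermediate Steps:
Y(F) = 22
1/(201593 + Y(687)) = 1/(201593 + 22) = 1/201615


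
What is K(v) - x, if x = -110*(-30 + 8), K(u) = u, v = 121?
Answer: -2299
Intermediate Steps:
x = 2420 (x = -110*(-22) = 2420)
K(v) - x = 121 - 1*2420 = 121 - 2420 = -2299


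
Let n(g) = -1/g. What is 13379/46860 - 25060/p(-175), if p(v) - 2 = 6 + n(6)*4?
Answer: -160120021/46860 ≈ -3417.0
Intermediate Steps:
p(v) = 22/3 (p(v) = 2 + (6 - 1/6*4) = 2 + (6 - 1*⅙*4) = 2 + (6 - ⅙*4) = 2 + (6 - ⅔) = 2 + 16/3 = 22/3)
13379/46860 - 25060/p(-175) = 13379/46860 - 25060/22/3 = 13379*(1/46860) - 25060*3/22 = 13379/46860 - 37590/11 = -160120021/46860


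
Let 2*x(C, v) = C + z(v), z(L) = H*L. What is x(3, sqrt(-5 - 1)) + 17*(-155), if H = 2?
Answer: -5267/2 + I*sqrt(6) ≈ -2633.5 + 2.4495*I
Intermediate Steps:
z(L) = 2*L
x(C, v) = v + C/2 (x(C, v) = (C + 2*v)/2 = v + C/2)
x(3, sqrt(-5 - 1)) + 17*(-155) = (sqrt(-5 - 1) + (1/2)*3) + 17*(-155) = (sqrt(-6) + 3/2) - 2635 = (I*sqrt(6) + 3/2) - 2635 = (3/2 + I*sqrt(6)) - 2635 = -5267/2 + I*sqrt(6)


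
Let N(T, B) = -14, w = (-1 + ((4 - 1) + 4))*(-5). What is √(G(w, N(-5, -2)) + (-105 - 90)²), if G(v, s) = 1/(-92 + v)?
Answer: √565963978/122 ≈ 195.00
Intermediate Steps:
w = -30 (w = (-1 + (3 + 4))*(-5) = (-1 + 7)*(-5) = 6*(-5) = -30)
√(G(w, N(-5, -2)) + (-105 - 90)²) = √(1/(-92 - 30) + (-105 - 90)²) = √(1/(-122) + (-195)²) = √(-1/122 + 38025) = √(4639049/122) = √565963978/122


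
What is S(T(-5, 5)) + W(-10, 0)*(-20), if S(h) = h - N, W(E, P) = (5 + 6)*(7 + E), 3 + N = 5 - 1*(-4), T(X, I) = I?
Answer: 659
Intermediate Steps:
N = 6 (N = -3 + (5 - 1*(-4)) = -3 + (5 + 4) = -3 + 9 = 6)
W(E, P) = 77 + 11*E (W(E, P) = 11*(7 + E) = 77 + 11*E)
S(h) = -6 + h (S(h) = h - 1*6 = h - 6 = -6 + h)
S(T(-5, 5)) + W(-10, 0)*(-20) = (-6 + 5) + (77 + 11*(-10))*(-20) = -1 + (77 - 110)*(-20) = -1 - 33*(-20) = -1 + 660 = 659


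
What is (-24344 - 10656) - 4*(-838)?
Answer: -31648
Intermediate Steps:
(-24344 - 10656) - 4*(-838) = -35000 - 1*(-3352) = -35000 + 3352 = -31648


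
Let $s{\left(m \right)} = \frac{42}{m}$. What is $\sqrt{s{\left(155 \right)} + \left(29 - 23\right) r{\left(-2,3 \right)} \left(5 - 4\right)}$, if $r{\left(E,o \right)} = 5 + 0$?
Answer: $\frac{2 \sqrt{181815}}{155} \approx 5.5019$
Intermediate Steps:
$r{\left(E,o \right)} = 5$
$\sqrt{s{\left(155 \right)} + \left(29 - 23\right) r{\left(-2,3 \right)} \left(5 - 4\right)} = \sqrt{\frac{42}{155} + \left(29 - 23\right) 5 \left(5 - 4\right)} = \sqrt{42 \cdot \frac{1}{155} + 6 \cdot 5 \cdot 1} = \sqrt{\frac{42}{155} + 6 \cdot 5} = \sqrt{\frac{42}{155} + 30} = \sqrt{\frac{4692}{155}} = \frac{2 \sqrt{181815}}{155}$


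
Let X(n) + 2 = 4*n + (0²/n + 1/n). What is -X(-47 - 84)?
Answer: 68907/131 ≈ 526.01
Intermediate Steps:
X(n) = -2 + 1/n + 4*n (X(n) = -2 + (4*n + (0²/n + 1/n)) = -2 + (4*n + (0/n + 1/n)) = -2 + (4*n + (0 + 1/n)) = -2 + (4*n + 1/n) = -2 + (1/n + 4*n) = -2 + 1/n + 4*n)
-X(-47 - 84) = -(-2 + 1/(-47 - 84) + 4*(-47 - 84)) = -(-2 + 1/(-131) + 4*(-131)) = -(-2 - 1/131 - 524) = -1*(-68907/131) = 68907/131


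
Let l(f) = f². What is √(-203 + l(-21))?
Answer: √238 ≈ 15.427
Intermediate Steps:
√(-203 + l(-21)) = √(-203 + (-21)²) = √(-203 + 441) = √238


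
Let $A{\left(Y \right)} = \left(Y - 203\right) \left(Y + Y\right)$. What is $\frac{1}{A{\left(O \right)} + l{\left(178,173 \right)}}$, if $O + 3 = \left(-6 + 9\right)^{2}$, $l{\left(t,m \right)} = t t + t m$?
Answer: $\frac{1}{60114} \approx 1.6635 \cdot 10^{-5}$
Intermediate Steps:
$l{\left(t,m \right)} = t^{2} + m t$
$O = 6$ ($O = -3 + \left(-6 + 9\right)^{2} = -3 + 3^{2} = -3 + 9 = 6$)
$A{\left(Y \right)} = 2 Y \left(-203 + Y\right)$ ($A{\left(Y \right)} = \left(-203 + Y\right) 2 Y = 2 Y \left(-203 + Y\right)$)
$\frac{1}{A{\left(O \right)} + l{\left(178,173 \right)}} = \frac{1}{2 \cdot 6 \left(-203 + 6\right) + 178 \left(173 + 178\right)} = \frac{1}{2 \cdot 6 \left(-197\right) + 178 \cdot 351} = \frac{1}{-2364 + 62478} = \frac{1}{60114}$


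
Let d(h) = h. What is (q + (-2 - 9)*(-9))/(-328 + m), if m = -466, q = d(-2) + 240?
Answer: -337/794 ≈ -0.42443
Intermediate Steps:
q = 238 (q = -2 + 240 = 238)
(q + (-2 - 9)*(-9))/(-328 + m) = (238 + (-2 - 9)*(-9))/(-328 - 466) = (238 - 11*(-9))/(-794) = (238 + 99)*(-1/794) = 337*(-1/794) = -337/794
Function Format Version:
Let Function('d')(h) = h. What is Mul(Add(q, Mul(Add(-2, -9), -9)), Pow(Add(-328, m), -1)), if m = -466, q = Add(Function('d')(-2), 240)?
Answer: Rational(-337, 794) ≈ -0.42443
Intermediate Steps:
q = 238 (q = Add(-2, 240) = 238)
Mul(Add(q, Mul(Add(-2, -9), -9)), Pow(Add(-328, m), -1)) = Mul(Add(238, Mul(Add(-2, -9), -9)), Pow(Add(-328, -466), -1)) = Mul(Add(238, Mul(-11, -9)), Pow(-794, -1)) = Mul(Add(238, 99), Rational(-1, 794)) = Mul(337, Rational(-1, 794)) = Rational(-337, 794)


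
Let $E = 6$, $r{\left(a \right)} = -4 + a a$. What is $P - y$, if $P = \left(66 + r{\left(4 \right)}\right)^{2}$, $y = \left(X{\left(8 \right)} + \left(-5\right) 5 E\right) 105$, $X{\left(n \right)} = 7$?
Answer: $21099$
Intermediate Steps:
$r{\left(a \right)} = -4 + a^{2}$
$y = -15015$ ($y = \left(7 + \left(-5\right) 5 \cdot 6\right) 105 = \left(7 - 150\right) 105 = \left(-143\right) 105 = -15015$)
$P = 6084$ ($P = \left(66 - \left(4 - 4^{2}\right)\right)^{2} = \left(66 + \left(-4 + 16\right)\right)^{2} = \left(66 + 12\right)^{2} = 78^{2} = 6084$)
$P - y = 6084 - -15015 = 6084 + 15015 = 21099$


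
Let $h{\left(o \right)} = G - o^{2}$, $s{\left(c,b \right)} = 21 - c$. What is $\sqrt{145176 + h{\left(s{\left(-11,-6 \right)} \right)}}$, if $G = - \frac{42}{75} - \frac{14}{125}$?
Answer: $\frac{2 \sqrt{22523645}}{25} \approx 379.67$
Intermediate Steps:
$G = - \frac{84}{125}$ ($G = \left(-42\right) \frac{1}{75} - \frac{14}{125} = - \frac{14}{25} - \frac{14}{125} = - \frac{84}{125} \approx -0.672$)
$h{\left(o \right)} = - \frac{84}{125} - o^{2}$
$\sqrt{145176 + h{\left(s{\left(-11,-6 \right)} \right)}} = \sqrt{145176 - \left(\frac{84}{125} + \left(21 - -11\right)^{2}\right)} = \sqrt{145176 - \left(\frac{84}{125} + \left(21 + 11\right)^{2}\right)} = \sqrt{145176 - \frac{128084}{125}} = \sqrt{\frac{18018916}{125}} = \frac{2 \sqrt{22523645}}{25}$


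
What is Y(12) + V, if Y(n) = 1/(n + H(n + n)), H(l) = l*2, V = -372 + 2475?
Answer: 126181/60 ≈ 2103.0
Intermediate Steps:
V = 2103
H(l) = 2*l
Y(n) = 1/(5*n) (Y(n) = 1/(n + 2*(n + n)) = 1/(n + 2*(2*n)) = 1/(n + 4*n) = 1/(5*n))
Y(12) + V = (⅕)/12 + 2103 = (⅕)*(1/12) + 2103 = 1/60 + 2103 = 126181/60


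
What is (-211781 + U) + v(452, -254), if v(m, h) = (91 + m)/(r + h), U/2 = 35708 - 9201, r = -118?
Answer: -19687289/124 ≈ -1.5877e+5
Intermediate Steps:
U = 53014 (U = 2*(35708 - 9201) = 2*26507 = 53014)
v(m, h) = (91 + m)/(-118 + h)
(-211781 + U) + v(452, -254) = (-211781 + 53014) + (91 + 452)/(-118 - 254) = -158767 + 543/(-372) = -158767 - 1/372*543 = -158767 - 181/124 = -19687289/124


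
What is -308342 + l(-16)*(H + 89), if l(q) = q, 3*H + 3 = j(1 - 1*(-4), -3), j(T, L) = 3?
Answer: -309766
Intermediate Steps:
H = 0 (H = -1 + (1/3)*3 = -1 + 1 = 0)
-308342 + l(-16)*(H + 89) = -308342 - 16*(0 + 89) = -308342 - 16*89 = -308342 - 1424 = -309766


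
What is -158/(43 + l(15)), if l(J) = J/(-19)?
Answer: -1501/401 ≈ -3.7431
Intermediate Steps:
l(J) = -J/19 (l(J) = J*(-1/19) = -J/19)
-158/(43 + l(15)) = -158/(43 - 1/19*15) = -158/(43 - 15/19) = -158/802/19 = -158*19/802 = -1501/401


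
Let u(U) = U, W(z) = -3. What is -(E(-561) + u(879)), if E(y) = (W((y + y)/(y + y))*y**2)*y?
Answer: -529676322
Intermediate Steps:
E(y) = -3*y**3 (E(y) = (-3*y**2)*y = -3*y**3)
-(E(-561) + u(879)) = -(-3*(-561)**3 + 879) = -(-3*(-176558481) + 879) = -(529675443 + 879) = -1*529676322 = -529676322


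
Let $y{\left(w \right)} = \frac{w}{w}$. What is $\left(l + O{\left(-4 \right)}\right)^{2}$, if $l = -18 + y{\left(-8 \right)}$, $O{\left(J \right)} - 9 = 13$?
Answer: $25$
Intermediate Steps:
$y{\left(w \right)} = 1$
$O{\left(J \right)} = 22$ ($O{\left(J \right)} = 9 + 13 = 22$)
$l = -17$ ($l = -18 + 1 = -17$)
$\left(l + O{\left(-4 \right)}\right)^{2} = \left(-17 + 22\right)^{2} = 5^{2} = 25$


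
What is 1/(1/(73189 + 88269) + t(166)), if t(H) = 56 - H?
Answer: -161458/17760379 ≈ -0.0090909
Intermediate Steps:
1/(1/(73189 + 88269) + t(166)) = 1/(1/(73189 + 88269) + (56 - 1*166)) = 1/(1/161458 + (56 - 166)) = 1/(1/161458 - 110) = 1/(-17760379/161458) = -161458/17760379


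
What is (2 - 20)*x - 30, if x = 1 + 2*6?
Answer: -264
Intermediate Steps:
x = 13 (x = 1 + 12 = 13)
(2 - 20)*x - 30 = (2 - 20)*13 - 30 = -18*13 - 30 = -234 - 30 = -264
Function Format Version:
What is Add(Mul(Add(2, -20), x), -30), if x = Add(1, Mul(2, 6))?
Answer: -264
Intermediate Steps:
x = 13 (x = Add(1, 12) = 13)
Add(Mul(Add(2, -20), x), -30) = Add(Mul(Add(2, -20), 13), -30) = Add(Mul(-18, 13), -30) = Add(-234, -30) = -264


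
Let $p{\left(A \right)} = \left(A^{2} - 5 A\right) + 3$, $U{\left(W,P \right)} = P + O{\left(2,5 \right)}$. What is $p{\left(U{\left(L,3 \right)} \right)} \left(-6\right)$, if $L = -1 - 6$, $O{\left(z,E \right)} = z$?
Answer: $-18$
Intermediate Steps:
$L = -7$ ($L = -1 - 6 = -7$)
$U{\left(W,P \right)} = 2 + P$ ($U{\left(W,P \right)} = P + 2 = 2 + P$)
$p{\left(A \right)} = 3 + A^{2} - 5 A$
$p{\left(U{\left(L,3 \right)} \right)} \left(-6\right) = \left(3 + \left(2 + 3\right)^{2} - 5 \left(2 + 3\right)\right) \left(-6\right) = \left(3 + 5^{2} - 25\right) \left(-6\right) = \left(3 + 25 - 25\right) \left(-6\right) = 3 \left(-6\right) = -18$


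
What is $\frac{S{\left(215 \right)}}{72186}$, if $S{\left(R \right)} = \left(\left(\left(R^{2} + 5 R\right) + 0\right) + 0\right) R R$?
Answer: $\frac{1093221250}{36093} \approx 30289.0$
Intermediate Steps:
$S{\left(R \right)} = R^{2} \left(R^{2} + 5 R\right)$ ($S{\left(R \right)} = \left(\left(R^{2} + 5 R\right) + 0\right) R^{2} = \left(R^{2} + 5 R\right) R^{2} = R^{2} \left(R^{2} + 5 R\right)$)
$\frac{S{\left(215 \right)}}{72186} = \frac{215^{3} \left(5 + 215\right)}{72186} = 9938375 \cdot 220 \cdot \frac{1}{72186} = 2186442500 \cdot \frac{1}{72186} = \frac{1093221250}{36093}$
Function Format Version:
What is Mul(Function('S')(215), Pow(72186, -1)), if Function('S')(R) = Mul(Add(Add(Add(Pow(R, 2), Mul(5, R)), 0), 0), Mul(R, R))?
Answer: Rational(1093221250, 36093) ≈ 30289.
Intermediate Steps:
Function('S')(R) = Mul(Pow(R, 2), Add(Pow(R, 2), Mul(5, R))) (Function('S')(R) = Mul(Add(Add(Pow(R, 2), Mul(5, R)), 0), Pow(R, 2)) = Mul(Add(Pow(R, 2), Mul(5, R)), Pow(R, 2)) = Mul(Pow(R, 2), Add(Pow(R, 2), Mul(5, R))))
Mul(Function('S')(215), Pow(72186, -1)) = Mul(Mul(Pow(215, 3), Add(5, 215)), Pow(72186, -1)) = Mul(Mul(9938375, 220), Rational(1, 72186)) = Mul(2186442500, Rational(1, 72186)) = Rational(1093221250, 36093)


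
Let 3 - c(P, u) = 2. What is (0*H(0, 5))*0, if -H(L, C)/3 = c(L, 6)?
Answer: 0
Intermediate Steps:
c(P, u) = 1 (c(P, u) = 3 - 1*2 = 3 - 2 = 1)
H(L, C) = -3 (H(L, C) = -3*1 = -3)
(0*H(0, 5))*0 = (0*(-3))*0 = 0*0 = 0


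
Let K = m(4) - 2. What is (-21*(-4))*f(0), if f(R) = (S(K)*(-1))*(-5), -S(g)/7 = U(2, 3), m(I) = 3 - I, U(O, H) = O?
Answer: -5880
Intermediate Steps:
K = -3 (K = (3 - 1*4) - 2 = (3 - 4) - 2 = -1 - 2 = -3)
S(g) = -14 (S(g) = -7*2 = -14)
f(R) = -70 (f(R) = -14*(-1)*(-5) = 14*(-5) = -70)
(-21*(-4))*f(0) = -21*(-4)*(-70) = 84*(-70) = -5880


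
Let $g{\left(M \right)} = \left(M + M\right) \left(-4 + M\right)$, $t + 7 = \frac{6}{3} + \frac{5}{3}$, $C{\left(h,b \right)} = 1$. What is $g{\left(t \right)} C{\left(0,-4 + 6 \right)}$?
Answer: $\frac{440}{9} \approx 48.889$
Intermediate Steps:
$t = - \frac{10}{3}$ ($t = -7 + \left(\frac{6}{3} + \frac{5}{3}\right) = -7 + \left(6 \cdot \frac{1}{3} + 5 \cdot \frac{1}{3}\right) = -7 + \left(2 + \frac{5}{3}\right) = -7 + \frac{11}{3} = - \frac{10}{3} \approx -3.3333$)
$g{\left(M \right)} = 2 M \left(-4 + M\right)$
$g{\left(t \right)} C{\left(0,-4 + 6 \right)} = 2 \left(- \frac{10}{3}\right) \left(-4 - \frac{10}{3}\right) 1 = 2 \left(- \frac{10}{3}\right) \left(- \frac{22}{3}\right) 1 = \frac{440}{9} \cdot 1 = \frac{440}{9}$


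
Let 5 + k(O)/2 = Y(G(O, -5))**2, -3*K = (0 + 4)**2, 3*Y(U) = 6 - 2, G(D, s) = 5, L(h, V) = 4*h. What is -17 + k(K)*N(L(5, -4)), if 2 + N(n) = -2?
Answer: 79/9 ≈ 8.7778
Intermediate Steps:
N(n) = -4 (N(n) = -2 - 2 = -4)
Y(U) = 4/3 (Y(U) = (6 - 2)/3 = (1/3)*4 = 4/3)
K = -16/3 (K = -(0 + 4)**2/3 = -1/3*4**2 = -1/3*16 = -16/3 ≈ -5.3333)
k(O) = -58/9 (k(O) = -10 + 2*(4/3)**2 = -10 + 2*(16/9) = -10 + 32/9 = -58/9)
-17 + k(K)*N(L(5, -4)) = -17 - 58/9*(-4) = -17 + 232/9 = 79/9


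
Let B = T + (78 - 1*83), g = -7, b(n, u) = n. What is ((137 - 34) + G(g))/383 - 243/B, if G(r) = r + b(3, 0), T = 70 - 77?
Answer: 31419/1532 ≈ 20.508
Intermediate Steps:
T = -7
G(r) = 3 + r (G(r) = r + 3 = 3 + r)
B = -12 (B = -7 + (78 - 1*83) = -7 + (78 - 83) = -7 - 5 = -12)
((137 - 34) + G(g))/383 - 243/B = ((137 - 34) + (3 - 7))/383 - 243/(-12) = (103 - 4)*(1/383) - 243*(-1/12) = 99*(1/383) + 81/4 = 99/383 + 81/4 = 31419/1532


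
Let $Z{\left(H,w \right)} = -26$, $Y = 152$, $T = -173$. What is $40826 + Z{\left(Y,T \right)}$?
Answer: $40800$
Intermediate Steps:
$40826 + Z{\left(Y,T \right)} = 40826 - 26 = 40800$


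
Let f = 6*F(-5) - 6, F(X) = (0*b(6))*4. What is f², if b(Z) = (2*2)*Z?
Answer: 36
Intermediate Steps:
b(Z) = 4*Z
F(X) = 0 (F(X) = (0*(4*6))*4 = (0*24)*4 = 0*4 = 0)
f = -6 (f = 6*0 - 6 = 0 - 6 = -6)
f² = (-6)² = 36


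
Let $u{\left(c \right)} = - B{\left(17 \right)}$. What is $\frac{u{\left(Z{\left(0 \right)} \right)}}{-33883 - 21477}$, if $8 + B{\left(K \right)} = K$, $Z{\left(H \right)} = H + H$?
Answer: $\frac{9}{55360} \approx 0.00016257$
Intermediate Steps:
$Z{\left(H \right)} = 2 H$
$B{\left(K \right)} = -8 + K$
$u{\left(c \right)} = -9$ ($u{\left(c \right)} = - (-8 + 17) = \left(-1\right) 9 = -9$)
$\frac{u{\left(Z{\left(0 \right)} \right)}}{-33883 - 21477} = - \frac{9}{-33883 - 21477} = - \frac{9}{-55360} = \left(-9\right) \left(- \frac{1}{55360}\right) = \frac{9}{55360}$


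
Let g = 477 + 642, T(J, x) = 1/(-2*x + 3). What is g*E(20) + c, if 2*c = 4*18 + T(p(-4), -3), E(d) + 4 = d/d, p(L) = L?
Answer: -59777/18 ≈ -3320.9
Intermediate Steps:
E(d) = -3 (E(d) = -4 + d/d = -4 + 1 = -3)
T(J, x) = 1/(3 - 2*x)
g = 1119
c = 649/18 (c = (4*18 - 1/(-3 + 2*(-3)))/2 = (72 - 1/(-3 - 6))/2 = (72 - 1/(-9))/2 = (72 - 1*(-⅑))/2 = (72 + ⅑)/2 = (½)*(649/9) = 649/18 ≈ 36.056)
g*E(20) + c = 1119*(-3) + 649/18 = -3357 + 649/18 = -59777/18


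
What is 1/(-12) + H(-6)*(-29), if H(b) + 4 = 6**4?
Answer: -449617/12 ≈ -37468.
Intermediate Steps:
H(b) = 1292 (H(b) = -4 + 6**4 = -4 + 1296 = 1292)
1/(-12) + H(-6)*(-29) = 1/(-12) + 1292*(-29) = -1/12 - 37468 = -449617/12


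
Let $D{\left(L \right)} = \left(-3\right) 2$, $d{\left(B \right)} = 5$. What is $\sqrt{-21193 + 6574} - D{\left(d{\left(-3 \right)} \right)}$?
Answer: $6 + i \sqrt{14619} \approx 6.0 + 120.91 i$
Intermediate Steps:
$D{\left(L \right)} = -6$
$\sqrt{-21193 + 6574} - D{\left(d{\left(-3 \right)} \right)} = \sqrt{-21193 + 6574} - -6 = \sqrt{-14619} + 6 = i \sqrt{14619} + 6 = 6 + i \sqrt{14619}$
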